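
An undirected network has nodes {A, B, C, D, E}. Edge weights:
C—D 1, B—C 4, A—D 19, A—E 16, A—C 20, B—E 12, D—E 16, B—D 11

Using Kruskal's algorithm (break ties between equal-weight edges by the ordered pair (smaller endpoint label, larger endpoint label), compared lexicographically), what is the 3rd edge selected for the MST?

Sort edges by weight, then run Kruskal:
C—D (1): add — endpoints in different components.
B—C (4): add — endpoints in different components.
B—D (11): skip — B and D already connected.
B—E (12): add — endpoints in different components.
A—E (16): add — endpoints in different components.
The 3rd edge added is B—E.

B-E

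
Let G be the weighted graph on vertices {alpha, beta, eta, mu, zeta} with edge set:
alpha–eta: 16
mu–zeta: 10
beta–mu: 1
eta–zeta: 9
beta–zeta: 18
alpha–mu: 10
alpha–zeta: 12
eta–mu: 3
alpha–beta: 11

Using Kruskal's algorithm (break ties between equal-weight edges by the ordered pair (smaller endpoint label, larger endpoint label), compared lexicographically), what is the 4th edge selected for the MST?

alpha-mu

Sort edges by weight, then run Kruskal:
beta–mu (1): add — endpoints in different components.
eta–mu (3): add — endpoints in different components.
eta–zeta (9): add — endpoints in different components.
alpha–mu (10): add — endpoints in different components.
The 4th edge added is alpha–mu.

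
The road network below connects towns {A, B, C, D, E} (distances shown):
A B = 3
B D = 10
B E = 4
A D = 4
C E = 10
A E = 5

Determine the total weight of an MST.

21

Kruskal: consider edges lightest-first.
A B (3): add — endpoints in different components.
A D (4): add — endpoints in different components.
B E (4): add — endpoints in different components.
A E (5): skip — A and E already connected.
B D (10): skip — B and D already connected.
C E (10): add — endpoints in different components.
MST edges: A B, A D, B E, C E; total weight 3+4+4+10 = 21.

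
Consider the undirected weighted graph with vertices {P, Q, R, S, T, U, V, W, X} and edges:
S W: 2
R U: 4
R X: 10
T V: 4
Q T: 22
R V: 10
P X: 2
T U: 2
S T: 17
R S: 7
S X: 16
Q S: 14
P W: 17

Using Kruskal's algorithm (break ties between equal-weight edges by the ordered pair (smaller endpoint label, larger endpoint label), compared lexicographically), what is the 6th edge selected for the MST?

Kruskal: consider edges lightest-first.
P X (2): add — endpoints in different components.
S W (2): add — endpoints in different components.
T U (2): add — endpoints in different components.
R U (4): add — endpoints in different components.
T V (4): add — endpoints in different components.
R S (7): add — endpoints in different components.
R V (10): skip — R and V already connected.
R X (10): add — endpoints in different components.
Q S (14): add — endpoints in different components.
The 6th edge added is R S.

R-S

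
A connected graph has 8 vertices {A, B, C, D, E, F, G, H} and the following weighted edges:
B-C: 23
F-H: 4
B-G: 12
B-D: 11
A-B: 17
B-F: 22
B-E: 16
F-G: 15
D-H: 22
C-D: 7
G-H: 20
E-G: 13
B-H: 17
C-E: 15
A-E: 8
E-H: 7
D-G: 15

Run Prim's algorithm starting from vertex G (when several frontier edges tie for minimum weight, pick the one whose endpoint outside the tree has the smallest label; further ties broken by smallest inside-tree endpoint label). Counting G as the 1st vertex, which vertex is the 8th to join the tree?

A

Prim, starting at G.
Step 1: cheapest edge leaving the tree is B-G (12); add B.
Step 2: cheapest edge leaving the tree is B-D (11); add D.
Step 3: cheapest edge leaving the tree is C-D (7); add C.
Step 4: cheapest edge leaving the tree is E-G (13); add E.
Step 5: cheapest edge leaving the tree is E-H (7); add H.
Step 6: cheapest edge leaving the tree is F-H (4); add F.
Step 7: cheapest edge leaving the tree is A-E (8); add A.
Vertex order: G, B, D, C, E, H, F, A. The 8th vertex is A.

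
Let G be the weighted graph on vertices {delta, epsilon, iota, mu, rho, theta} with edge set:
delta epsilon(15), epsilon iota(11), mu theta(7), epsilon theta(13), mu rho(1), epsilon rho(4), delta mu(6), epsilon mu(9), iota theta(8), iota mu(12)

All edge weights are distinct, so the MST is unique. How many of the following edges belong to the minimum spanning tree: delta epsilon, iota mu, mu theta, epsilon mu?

Sort edges by weight, then run Kruskal:
mu rho (1): add. Components now {epsilon} {theta} {mu,rho} {delta} {iota}
epsilon rho (4): add. Components now {epsilon,mu,rho} {theta} {delta} {iota}
delta mu (6): add. Components now {delta,epsilon,mu,rho} {theta} {iota}
mu theta (7): add. Components now {delta,epsilon,mu,rho,theta} {iota}
iota theta (8): add. Components now {delta,epsilon,iota,mu,rho,theta}
MST edge set: {mu rho, epsilon rho, delta mu, mu theta, iota theta}.
Of the listed edges, {mu theta} are in the MST → 1.

1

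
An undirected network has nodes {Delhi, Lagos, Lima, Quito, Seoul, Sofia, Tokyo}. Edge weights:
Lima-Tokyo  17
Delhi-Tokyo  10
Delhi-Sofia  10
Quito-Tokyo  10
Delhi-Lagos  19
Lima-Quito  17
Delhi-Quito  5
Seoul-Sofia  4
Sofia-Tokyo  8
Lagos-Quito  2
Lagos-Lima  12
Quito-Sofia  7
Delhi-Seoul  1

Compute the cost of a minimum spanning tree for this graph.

32

Prim's algorithm from Tokyo:
Step 1: frontier [Sofia-Tokyo 8, Delhi-Tokyo 10, Quito-Tokyo 10, Lima-Tokyo 17] → take Sofia-Tokyo (8); add Sofia.
Step 2: frontier [Seoul-Sofia 4, Quito-Sofia 7, Delhi-Sofia 10, Delhi-Tokyo 10, Quito-Tokyo 10, Lima-Tokyo 17] → take Seoul-Sofia (4); add Seoul.
Step 3: frontier [Delhi-Seoul 1, Quito-Sofia 7, Delhi-Sofia 10, Delhi-Tokyo 10, Quito-Tokyo 10, Lima-Tokyo 17] → take Delhi-Seoul (1); add Delhi.
Step 4: frontier [Delhi-Quito 5, Delhi-Lagos 19, Quito-Sofia 7, Quito-Tokyo 10, Lima-Tokyo 17] → take Delhi-Quito (5); add Quito.
Step 5: frontier [Delhi-Lagos 19, Lagos-Quito 2, Lima-Quito 17, Lima-Tokyo 17] → take Lagos-Quito (2); add Lagos.
Step 6: frontier [Lagos-Lima 12, Lima-Quito 17, Lima-Tokyo 17] → take Lagos-Lima (12); add Lima.
MST edges: Sofia-Tokyo, Seoul-Sofia, Delhi-Seoul, Delhi-Quito, Lagos-Quito, Lagos-Lima; total weight 8+4+1+5+2+12 = 32.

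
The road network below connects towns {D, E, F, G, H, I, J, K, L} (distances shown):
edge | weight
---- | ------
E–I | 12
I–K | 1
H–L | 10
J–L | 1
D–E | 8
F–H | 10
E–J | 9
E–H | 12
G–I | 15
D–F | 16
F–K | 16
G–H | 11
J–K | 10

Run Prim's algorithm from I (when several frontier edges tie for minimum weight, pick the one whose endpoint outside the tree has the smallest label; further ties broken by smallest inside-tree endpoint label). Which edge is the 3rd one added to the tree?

Prim's algorithm from I:
Step 1: cheapest edge leaving the tree is I–K (1); add K.
Step 2: cheapest edge leaving the tree is J–K (10); add J.
Step 3: cheapest edge leaving the tree is J–L (1); add L.
Step 4: cheapest edge leaving the tree is E–J (9); add E.
Step 5: cheapest edge leaving the tree is D–E (8); add D.
Step 6: cheapest edge leaving the tree is H–L (10); add H.
Step 7: cheapest edge leaving the tree is F–H (10); add F.
Step 8: cheapest edge leaving the tree is G–H (11); add G.
The 3rd edge added is J–L.

J-L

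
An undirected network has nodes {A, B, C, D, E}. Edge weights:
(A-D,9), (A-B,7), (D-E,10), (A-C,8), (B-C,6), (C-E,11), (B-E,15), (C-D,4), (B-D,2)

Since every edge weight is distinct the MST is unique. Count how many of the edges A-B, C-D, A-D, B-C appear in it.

Kruskal: consider edges lightest-first.
B-D (2): add. Components now {A} {B,D} {C} {E}
C-D (4): add. Components now {A} {B,C,D} {E}
B-C (6): skip — B and C already connected.
A-B (7): add. Components now {A,B,C,D} {E}
A-C (8): skip — A and C already connected.
A-D (9): skip — A and D already connected.
D-E (10): add. Components now {A,B,C,D,E}
MST edge set: {B-D, C-D, A-B, D-E}.
Of the listed edges, {A-B, C-D} are in the MST → 2.

2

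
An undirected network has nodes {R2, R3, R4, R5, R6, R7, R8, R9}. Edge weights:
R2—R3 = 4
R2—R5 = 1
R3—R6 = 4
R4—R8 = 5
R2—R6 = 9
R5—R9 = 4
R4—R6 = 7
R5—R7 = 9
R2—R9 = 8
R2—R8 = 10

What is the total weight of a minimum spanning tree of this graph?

Sort edges by weight, then run Kruskal:
R2—R5 (1): add — endpoints in different components.
R2—R3 (4): add — endpoints in different components.
R3—R6 (4): add — endpoints in different components.
R5—R9 (4): add — endpoints in different components.
R4—R8 (5): add — endpoints in different components.
R4—R6 (7): add — endpoints in different components.
R2—R9 (8): skip — R2 and R9 already connected.
R2—R6 (9): skip — R2 and R6 already connected.
R5—R7 (9): add — endpoints in different components.
MST edges: R2—R5, R2—R3, R3—R6, R5—R9, R4—R8, R4—R6, R5—R7; total weight 1+4+4+4+5+7+9 = 34.

34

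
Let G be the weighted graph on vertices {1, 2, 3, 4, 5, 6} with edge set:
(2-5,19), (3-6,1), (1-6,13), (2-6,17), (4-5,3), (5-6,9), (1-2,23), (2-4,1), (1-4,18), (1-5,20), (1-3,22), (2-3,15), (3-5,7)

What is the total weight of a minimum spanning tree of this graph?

Kruskal's algorithm — process edges by increasing weight (ties by edge label):
2-4 (1): add. Components now {1} {2,4} {3} {5} {6}
3-6 (1): add. Components now {1} {2,4} {3,6} {5}
4-5 (3): add. Components now {1} {2,4,5} {3,6}
3-5 (7): add. Components now {1} {2,3,4,5,6}
5-6 (9): skip — 5 and 6 already connected.
1-6 (13): add. Components now {1,2,3,4,5,6}
MST edges: 2-4, 3-6, 4-5, 3-5, 1-6; total weight 1+1+3+7+13 = 25.

25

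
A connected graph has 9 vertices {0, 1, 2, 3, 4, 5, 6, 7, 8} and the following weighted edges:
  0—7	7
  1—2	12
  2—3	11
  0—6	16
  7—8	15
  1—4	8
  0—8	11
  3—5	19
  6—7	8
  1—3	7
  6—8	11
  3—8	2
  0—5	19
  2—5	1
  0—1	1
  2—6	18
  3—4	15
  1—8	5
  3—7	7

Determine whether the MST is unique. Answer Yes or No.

Kruskal's algorithm — process edges by increasing weight (ties by edge label):
0—1 (1): add — endpoints in different components.
2—5 (1): add — endpoints in different components.
3—8 (2): add — endpoints in different components.
1—8 (5): add — endpoints in different components.
0—7 (7): add — endpoints in different components.
1—3 (7): skip — 1 and 3 already connected.
3—7 (7): skip — 3 and 7 already connected.
1—4 (8): add — endpoints in different components.
6—7 (8): add — endpoints in different components.
0—8 (11): skip — 0 and 8 already connected.
2—3 (11): add — endpoints in different components.
Non-tree edge 3—7 has weight 7, equal to the heaviest edge on its tree cycle — swapping gives another MST of the same weight. Not unique.

No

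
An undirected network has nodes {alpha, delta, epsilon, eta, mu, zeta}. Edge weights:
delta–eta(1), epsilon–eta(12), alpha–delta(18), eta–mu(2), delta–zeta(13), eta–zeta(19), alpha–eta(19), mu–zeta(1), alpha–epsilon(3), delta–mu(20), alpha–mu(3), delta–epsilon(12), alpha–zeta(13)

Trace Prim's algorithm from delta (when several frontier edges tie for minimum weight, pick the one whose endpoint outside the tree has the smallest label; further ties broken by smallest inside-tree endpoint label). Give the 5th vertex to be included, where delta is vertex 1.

Prim's algorithm from delta:
Step 1: frontier [delta–eta 1, delta–epsilon 12, delta–zeta 13, alpha–delta 18, delta–mu 20] → take delta–eta (1); add eta.
Step 2: frontier [delta–epsilon 12, delta–zeta 13, alpha–delta 18, delta–mu 20, eta–mu 2, epsilon–eta 12, alpha–eta 19, eta–zeta 19] → take eta–mu (2); add mu.
Step 3: frontier [delta–epsilon 12, delta–zeta 13, alpha–delta 18, epsilon–eta 12, alpha–eta 19, eta–zeta 19, mu–zeta 1, alpha–mu 3] → take mu–zeta (1); add zeta.
Step 4: frontier [delta–epsilon 12, alpha–delta 18, epsilon–eta 12, alpha–eta 19, alpha–mu 3, alpha–zeta 13] → take alpha–mu (3); add alpha.
Step 5: frontier [alpha–epsilon 3, delta–epsilon 12, epsilon–eta 12] → take alpha–epsilon (3); add epsilon.
Vertex order: delta, eta, mu, zeta, alpha, epsilon. The 5th vertex is alpha.

alpha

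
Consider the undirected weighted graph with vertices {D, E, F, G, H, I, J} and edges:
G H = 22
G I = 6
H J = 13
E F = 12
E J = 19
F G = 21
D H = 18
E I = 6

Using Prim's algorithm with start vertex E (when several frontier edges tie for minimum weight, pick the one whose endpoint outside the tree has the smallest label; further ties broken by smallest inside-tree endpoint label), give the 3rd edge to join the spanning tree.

E-F

Prim's algorithm from E:
Step 1: cheapest edge leaving the tree is E I (6); add I.
Step 2: cheapest edge leaving the tree is G I (6); add G.
Step 3: cheapest edge leaving the tree is E F (12); add F.
Step 4: cheapest edge leaving the tree is E J (19); add J.
Step 5: cheapest edge leaving the tree is H J (13); add H.
Step 6: cheapest edge leaving the tree is D H (18); add D.
The 3rd edge added is E F.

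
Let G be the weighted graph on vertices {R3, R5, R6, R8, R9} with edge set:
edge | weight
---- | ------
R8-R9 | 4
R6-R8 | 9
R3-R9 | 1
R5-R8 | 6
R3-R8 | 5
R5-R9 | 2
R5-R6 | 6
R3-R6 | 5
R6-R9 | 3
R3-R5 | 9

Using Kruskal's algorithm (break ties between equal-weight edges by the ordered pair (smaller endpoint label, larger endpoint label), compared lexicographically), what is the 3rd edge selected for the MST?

Kruskal's algorithm — process edges by increasing weight (ties by edge label):
R3-R9 (1): add. Components now {R3,R9} {R5} {R6} {R8}
R5-R9 (2): add. Components now {R3,R5,R9} {R6} {R8}
R6-R9 (3): add. Components now {R3,R5,R6,R9} {R8}
R8-R9 (4): add. Components now {R3,R5,R6,R8,R9}
The 3rd edge added is R6-R9.

R6-R9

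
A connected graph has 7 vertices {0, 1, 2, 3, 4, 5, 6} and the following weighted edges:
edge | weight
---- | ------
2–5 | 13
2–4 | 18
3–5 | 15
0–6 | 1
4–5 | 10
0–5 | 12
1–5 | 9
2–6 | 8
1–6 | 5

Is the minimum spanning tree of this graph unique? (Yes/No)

Yes

Sort edges by weight, then run Kruskal:
0–6 (1): add — endpoints in different components.
1–6 (5): add — endpoints in different components.
2–6 (8): add — endpoints in different components.
1–5 (9): add — endpoints in different components.
4–5 (10): add — endpoints in different components.
0–5 (12): skip — 0 and 5 already connected.
2–5 (13): skip — 2 and 5 already connected.
3–5 (15): add — endpoints in different components.
Every non-tree edge has weight strictly greater than the heaviest edge on the tree path between its endpoints, so the MST is unique.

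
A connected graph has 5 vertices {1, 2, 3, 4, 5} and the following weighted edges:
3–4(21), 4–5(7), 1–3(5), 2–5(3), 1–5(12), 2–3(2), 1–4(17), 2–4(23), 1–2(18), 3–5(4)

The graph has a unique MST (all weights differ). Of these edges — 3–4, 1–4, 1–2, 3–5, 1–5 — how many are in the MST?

0

Sort edges by weight, then run Kruskal:
2–3 (2): add — endpoints in different components.
2–5 (3): add — endpoints in different components.
3–5 (4): skip — 3 and 5 already connected.
1–3 (5): add — endpoints in different components.
4–5 (7): add — endpoints in different components.
MST edge set: {2–3, 2–5, 1–3, 4–5}.
Of the listed edges, {} are in the MST → 0.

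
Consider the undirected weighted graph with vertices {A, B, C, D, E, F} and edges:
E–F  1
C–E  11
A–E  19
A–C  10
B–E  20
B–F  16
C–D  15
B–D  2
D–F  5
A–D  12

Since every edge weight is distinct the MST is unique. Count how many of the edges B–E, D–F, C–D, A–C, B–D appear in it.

Kruskal's algorithm — process edges by increasing weight (ties by edge label):
E–F (1): add — endpoints in different components.
B–D (2): add — endpoints in different components.
D–F (5): add — endpoints in different components.
A–C (10): add — endpoints in different components.
C–E (11): add — endpoints in different components.
MST edge set: {E–F, B–D, D–F, A–C, C–E}.
Of the listed edges, {D–F, A–C, B–D} are in the MST → 3.

3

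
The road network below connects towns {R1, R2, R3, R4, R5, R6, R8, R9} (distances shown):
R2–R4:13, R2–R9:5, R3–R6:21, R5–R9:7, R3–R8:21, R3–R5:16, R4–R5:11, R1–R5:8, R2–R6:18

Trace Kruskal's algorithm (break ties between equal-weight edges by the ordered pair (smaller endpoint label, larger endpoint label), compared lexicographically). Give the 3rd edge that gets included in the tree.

Kruskal's algorithm — process edges by increasing weight (ties by edge label):
R2–R9 (5): add — endpoints in different components.
R5–R9 (7): add — endpoints in different components.
R1–R5 (8): add — endpoints in different components.
R4–R5 (11): add — endpoints in different components.
R2–R4 (13): skip — R2 and R4 already connected.
R3–R5 (16): add — endpoints in different components.
R2–R6 (18): add — endpoints in different components.
R3–R6 (21): skip — R3 and R6 already connected.
R3–R8 (21): add — endpoints in different components.
The 3rd edge added is R1–R5.

R1-R5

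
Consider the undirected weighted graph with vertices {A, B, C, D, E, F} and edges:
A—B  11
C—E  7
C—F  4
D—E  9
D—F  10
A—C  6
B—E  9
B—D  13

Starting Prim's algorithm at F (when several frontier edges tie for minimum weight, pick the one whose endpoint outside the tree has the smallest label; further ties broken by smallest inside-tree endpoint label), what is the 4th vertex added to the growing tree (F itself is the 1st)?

Prim, starting at F.
Step 1: cheapest edge leaving the tree is C—F (4); add C.
Step 2: cheapest edge leaving the tree is A—C (6); add A.
Step 3: cheapest edge leaving the tree is C—E (7); add E.
Step 4: cheapest edge leaving the tree is B—E (9); add B.
Step 5: cheapest edge leaving the tree is D—E (9); add D.
Vertex order: F, C, A, E, B, D. The 4th vertex is E.

E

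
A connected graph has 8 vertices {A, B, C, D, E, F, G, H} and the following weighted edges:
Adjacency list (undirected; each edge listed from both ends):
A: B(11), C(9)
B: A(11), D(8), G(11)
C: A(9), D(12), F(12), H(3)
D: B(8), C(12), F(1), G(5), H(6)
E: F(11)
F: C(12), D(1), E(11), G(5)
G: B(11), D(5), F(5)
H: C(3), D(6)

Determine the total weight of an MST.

Sort edges by weight, then run Kruskal:
D F (1): add — endpoints in different components.
C H (3): add — endpoints in different components.
D G (5): add — endpoints in different components.
F G (5): skip — F and G already connected.
D H (6): add — endpoints in different components.
B D (8): add — endpoints in different components.
A C (9): add — endpoints in different components.
A B (11): skip — A and B already connected.
B G (11): skip — B and G already connected.
E F (11): add — endpoints in different components.
MST edges: D F, C H, D G, D H, B D, A C, E F; total weight 1+3+5+6+8+9+11 = 43.

43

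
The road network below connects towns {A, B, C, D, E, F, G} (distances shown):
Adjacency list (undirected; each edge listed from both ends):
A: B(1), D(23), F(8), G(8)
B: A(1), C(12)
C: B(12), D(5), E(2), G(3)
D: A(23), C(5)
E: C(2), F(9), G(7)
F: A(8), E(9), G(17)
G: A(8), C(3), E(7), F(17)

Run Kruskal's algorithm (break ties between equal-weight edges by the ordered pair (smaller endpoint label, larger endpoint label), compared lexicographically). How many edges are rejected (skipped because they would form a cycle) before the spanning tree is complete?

1

Kruskal's algorithm — process edges by increasing weight (ties by edge label):
A–B (1): add — endpoints in different components.
C–E (2): add — endpoints in different components.
C–G (3): add — endpoints in different components.
C–D (5): add — endpoints in different components.
E–G (7): skip — E and G already connected.
A–F (8): add — endpoints in different components.
A–G (8): add — endpoints in different components.
Edges rejected before the tree was complete: 1.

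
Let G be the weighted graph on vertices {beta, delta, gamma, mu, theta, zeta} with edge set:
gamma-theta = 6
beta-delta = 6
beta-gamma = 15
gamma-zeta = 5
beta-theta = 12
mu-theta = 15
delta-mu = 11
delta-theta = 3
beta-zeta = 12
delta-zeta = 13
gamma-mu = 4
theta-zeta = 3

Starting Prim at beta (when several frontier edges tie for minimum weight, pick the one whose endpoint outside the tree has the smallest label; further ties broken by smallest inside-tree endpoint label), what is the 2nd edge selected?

Prim, starting at beta.
Step 1: frontier [beta-delta 6, beta-theta 12, beta-zeta 12, beta-gamma 15] → take beta-delta (6); add delta.
Step 2: frontier [beta-theta 12, beta-zeta 12, beta-gamma 15, delta-theta 3, delta-mu 11, delta-zeta 13] → take delta-theta (3); add theta.
Step 3: frontier [beta-zeta 12, beta-gamma 15, delta-mu 11, delta-zeta 13, theta-zeta 3, gamma-theta 6, mu-theta 15] → take theta-zeta (3); add zeta.
Step 4: frontier [beta-gamma 15, delta-mu 11, gamma-theta 6, mu-theta 15, gamma-zeta 5] → take gamma-zeta (5); add gamma.
Step 5: frontier [delta-mu 11, gamma-mu 4, mu-theta 15] → take gamma-mu (4); add mu.
The 2nd edge added is delta-theta.

delta-theta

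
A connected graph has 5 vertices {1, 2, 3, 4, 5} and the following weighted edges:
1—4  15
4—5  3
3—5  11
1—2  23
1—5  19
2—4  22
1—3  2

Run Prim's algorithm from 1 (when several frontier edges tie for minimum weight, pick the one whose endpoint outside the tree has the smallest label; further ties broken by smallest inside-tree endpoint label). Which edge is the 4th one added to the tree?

2-4

Prim's algorithm from 1:
Step 1: frontier [1—3 2, 1—4 15, 1—5 19, 1—2 23] → take 1—3 (2); add 3.
Step 2: frontier [1—4 15, 1—5 19, 1—2 23, 3—5 11] → take 3—5 (11); add 5.
Step 3: frontier [1—4 15, 1—2 23, 4—5 3] → take 4—5 (3); add 4.
Step 4: frontier [1—2 23, 2—4 22] → take 2—4 (22); add 2.
The 4th edge added is 2—4.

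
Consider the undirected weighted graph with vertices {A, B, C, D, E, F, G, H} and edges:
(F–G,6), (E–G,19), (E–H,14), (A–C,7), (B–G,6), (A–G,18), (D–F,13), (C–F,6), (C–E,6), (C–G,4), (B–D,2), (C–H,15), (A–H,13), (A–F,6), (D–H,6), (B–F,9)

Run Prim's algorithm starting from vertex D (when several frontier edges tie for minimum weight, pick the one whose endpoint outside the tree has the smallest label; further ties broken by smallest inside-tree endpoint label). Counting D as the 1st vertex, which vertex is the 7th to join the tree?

Prim, starting at D.
Step 1: cheapest edge leaving the tree is B–D (2); add B.
Step 2: cheapest edge leaving the tree is B–G (6); add G.
Step 3: cheapest edge leaving the tree is C–G (4); add C.
Step 4: cheapest edge leaving the tree is C–E (6); add E.
Step 5: cheapest edge leaving the tree is C–F (6); add F.
Step 6: cheapest edge leaving the tree is A–F (6); add A.
Step 7: cheapest edge leaving the tree is D–H (6); add H.
Vertex order: D, B, G, C, E, F, A, H. The 7th vertex is A.

A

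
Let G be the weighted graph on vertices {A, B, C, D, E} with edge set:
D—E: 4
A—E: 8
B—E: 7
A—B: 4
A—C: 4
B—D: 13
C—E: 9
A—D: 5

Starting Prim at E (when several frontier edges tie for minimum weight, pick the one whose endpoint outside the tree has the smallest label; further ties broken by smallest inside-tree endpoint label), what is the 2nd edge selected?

Prim, starting at E.
Step 1: cheapest edge leaving the tree is D—E (4); add D.
Step 2: cheapest edge leaving the tree is A—D (5); add A.
Step 3: cheapest edge leaving the tree is A—B (4); add B.
Step 4: cheapest edge leaving the tree is A—C (4); add C.
The 2nd edge added is A—D.

A-D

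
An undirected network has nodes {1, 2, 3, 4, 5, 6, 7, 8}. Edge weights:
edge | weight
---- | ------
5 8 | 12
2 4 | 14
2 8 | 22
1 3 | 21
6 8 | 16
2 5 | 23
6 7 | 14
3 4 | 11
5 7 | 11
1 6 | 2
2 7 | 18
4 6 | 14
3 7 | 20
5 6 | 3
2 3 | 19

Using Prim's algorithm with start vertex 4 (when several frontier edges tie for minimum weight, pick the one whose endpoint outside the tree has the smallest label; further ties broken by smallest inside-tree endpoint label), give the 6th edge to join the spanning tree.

Prim, starting at 4.
Step 1: cheapest edge leaving the tree is 3 4 (11); add 3.
Step 2: cheapest edge leaving the tree is 2 4 (14); add 2.
Step 3: cheapest edge leaving the tree is 4 6 (14); add 6.
Step 4: cheapest edge leaving the tree is 1 6 (2); add 1.
Step 5: cheapest edge leaving the tree is 5 6 (3); add 5.
Step 6: cheapest edge leaving the tree is 5 7 (11); add 7.
Step 7: cheapest edge leaving the tree is 5 8 (12); add 8.
The 6th edge added is 5 7.

5-7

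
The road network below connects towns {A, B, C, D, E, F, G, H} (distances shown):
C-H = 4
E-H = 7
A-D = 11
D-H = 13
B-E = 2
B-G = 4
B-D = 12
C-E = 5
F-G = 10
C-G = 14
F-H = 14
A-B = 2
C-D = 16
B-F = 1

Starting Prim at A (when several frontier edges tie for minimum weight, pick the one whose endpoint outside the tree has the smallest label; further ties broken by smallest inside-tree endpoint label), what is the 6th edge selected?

C-H

Prim's algorithm from A:
Step 1: frontier [A-B 2, A-D 11] → take A-B (2); add B.
Step 2: frontier [A-D 11, B-F 1, B-E 2, B-G 4, B-D 12] → take B-F (1); add F.
Step 3: frontier [A-D 11, B-E 2, B-G 4, B-D 12, F-G 10, F-H 14] → take B-E (2); add E.
Step 4: frontier [A-D 11, B-G 4, B-D 12, C-E 5, E-H 7, F-G 10, F-H 14] → take B-G (4); add G.
Step 5: frontier [A-D 11, B-D 12, C-E 5, E-H 7, F-H 14, C-G 14] → take C-E (5); add C.
Step 6: frontier [A-D 11, B-D 12, C-H 4, C-D 16, E-H 7, F-H 14] → take C-H (4); add H.
Step 7: frontier [A-D 11, B-D 12, C-D 16, D-H 13] → take A-D (11); add D.
The 6th edge added is C-H.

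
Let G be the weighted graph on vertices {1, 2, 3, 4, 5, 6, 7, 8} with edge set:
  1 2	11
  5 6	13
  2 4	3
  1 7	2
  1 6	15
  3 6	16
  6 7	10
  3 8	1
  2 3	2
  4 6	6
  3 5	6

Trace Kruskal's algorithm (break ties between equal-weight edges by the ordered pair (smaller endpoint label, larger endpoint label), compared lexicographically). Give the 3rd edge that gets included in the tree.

2-3

Kruskal: consider edges lightest-first.
3 8 (1): add — endpoints in different components.
1 7 (2): add — endpoints in different components.
2 3 (2): add — endpoints in different components.
2 4 (3): add — endpoints in different components.
3 5 (6): add — endpoints in different components.
4 6 (6): add — endpoints in different components.
6 7 (10): add — endpoints in different components.
The 3rd edge added is 2 3.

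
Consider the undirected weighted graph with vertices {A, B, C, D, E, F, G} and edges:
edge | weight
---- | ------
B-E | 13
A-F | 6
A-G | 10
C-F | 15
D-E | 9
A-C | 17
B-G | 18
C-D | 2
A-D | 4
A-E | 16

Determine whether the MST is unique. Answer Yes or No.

Kruskal's algorithm — process edges by increasing weight (ties by edge label):
C-D (2): add — endpoints in different components.
A-D (4): add — endpoints in different components.
A-F (6): add — endpoints in different components.
D-E (9): add — endpoints in different components.
A-G (10): add — endpoints in different components.
B-E (13): add — endpoints in different components.
Every non-tree edge has weight strictly greater than the heaviest edge on the tree path between its endpoints, so the MST is unique.

Yes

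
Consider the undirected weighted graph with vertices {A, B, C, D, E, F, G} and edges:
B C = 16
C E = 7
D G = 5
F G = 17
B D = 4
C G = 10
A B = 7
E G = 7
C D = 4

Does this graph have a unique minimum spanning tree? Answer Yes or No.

No

Kruskal's algorithm — process edges by increasing weight (ties by edge label):
B D (4): add — endpoints in different components.
C D (4): add — endpoints in different components.
D G (5): add — endpoints in different components.
A B (7): add — endpoints in different components.
C E (7): add — endpoints in different components.
E G (7): skip — E and G already connected.
C G (10): skip — C and G already connected.
B C (16): skip — B and C already connected.
F G (17): add — endpoints in different components.
Non-tree edge E G has weight 7, equal to the heaviest edge on its tree cycle — swapping gives another MST of the same weight. Not unique.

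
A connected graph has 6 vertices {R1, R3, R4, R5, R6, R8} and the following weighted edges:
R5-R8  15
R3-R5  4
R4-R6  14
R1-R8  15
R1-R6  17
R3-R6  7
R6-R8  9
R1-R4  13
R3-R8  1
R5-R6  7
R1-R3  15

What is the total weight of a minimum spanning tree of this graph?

39

Prim, starting at R8.
Step 1: cheapest edge leaving the tree is R3-R8 (1); add R3.
Step 2: cheapest edge leaving the tree is R3-R5 (4); add R5.
Step 3: cheapest edge leaving the tree is R3-R6 (7); add R6.
Step 4: cheapest edge leaving the tree is R4-R6 (14); add R4.
Step 5: cheapest edge leaving the tree is R1-R4 (13); add R1.
MST edges: R3-R8, R3-R5, R3-R6, R4-R6, R1-R4; total weight 1+4+7+14+13 = 39.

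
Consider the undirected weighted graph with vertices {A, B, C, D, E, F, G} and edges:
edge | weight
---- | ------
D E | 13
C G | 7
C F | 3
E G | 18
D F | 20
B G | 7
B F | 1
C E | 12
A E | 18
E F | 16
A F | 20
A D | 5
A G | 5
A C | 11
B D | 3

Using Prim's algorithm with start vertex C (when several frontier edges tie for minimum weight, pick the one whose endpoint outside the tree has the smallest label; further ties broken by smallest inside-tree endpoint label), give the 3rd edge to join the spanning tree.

Grow the tree from C using Prim:
Step 1: cheapest edge leaving the tree is C F (3); add F.
Step 2: cheapest edge leaving the tree is B F (1); add B.
Step 3: cheapest edge leaving the tree is B D (3); add D.
Step 4: cheapest edge leaving the tree is A D (5); add A.
Step 5: cheapest edge leaving the tree is A G (5); add G.
Step 6: cheapest edge leaving the tree is C E (12); add E.
The 3rd edge added is B D.

B-D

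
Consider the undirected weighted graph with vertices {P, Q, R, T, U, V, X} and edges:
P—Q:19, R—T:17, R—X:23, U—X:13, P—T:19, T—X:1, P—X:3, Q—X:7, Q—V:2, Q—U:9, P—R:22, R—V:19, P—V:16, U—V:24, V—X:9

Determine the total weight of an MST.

Sort edges by weight, then run Kruskal:
T—X (1): add — endpoints in different components.
Q—V (2): add — endpoints in different components.
P—X (3): add — endpoints in different components.
Q—X (7): add — endpoints in different components.
Q—U (9): add — endpoints in different components.
V—X (9): skip — X and V already connected.
U—X (13): skip — X and U already connected.
P—V (16): skip — P and V already connected.
R—T (17): add — endpoints in different components.
MST edges: T—X, Q—V, P—X, Q—X, Q—U, R—T; total weight 1+2+3+7+9+17 = 39.

39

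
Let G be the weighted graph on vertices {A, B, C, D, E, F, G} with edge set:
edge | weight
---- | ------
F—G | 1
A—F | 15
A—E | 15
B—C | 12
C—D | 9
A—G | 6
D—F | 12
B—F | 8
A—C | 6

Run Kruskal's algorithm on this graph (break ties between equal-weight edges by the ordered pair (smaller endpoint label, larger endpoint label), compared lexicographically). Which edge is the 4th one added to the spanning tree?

B-F

Kruskal's algorithm — process edges by increasing weight (ties by edge label):
F—G (1): add. Components now {A} {B} {C} {D} {E} {F,G}
A—C (6): add. Components now {A,C} {B} {D} {E} {F,G}
A—G (6): add. Components now {A,C,F,G} {B} {D} {E}
B—F (8): add. Components now {A,B,C,F,G} {D} {E}
C—D (9): add. Components now {A,B,C,D,F,G} {E}
B—C (12): skip — B and C already connected.
D—F (12): skip — D and F already connected.
A—E (15): add. Components now {A,B,C,D,E,F,G}
The 4th edge added is B—F.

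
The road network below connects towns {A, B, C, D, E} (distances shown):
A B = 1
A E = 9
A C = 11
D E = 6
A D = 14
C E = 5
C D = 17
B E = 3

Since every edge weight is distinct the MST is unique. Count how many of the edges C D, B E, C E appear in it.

2

Sort edges by weight, then run Kruskal:
A B (1): add. Components now {A,B} {C} {D} {E}
B E (3): add. Components now {A,B,E} {C} {D}
C E (5): add. Components now {A,B,C,E} {D}
D E (6): add. Components now {A,B,C,D,E}
MST edge set: {A B, B E, C E, D E}.
Of the listed edges, {B E, C E} are in the MST → 2.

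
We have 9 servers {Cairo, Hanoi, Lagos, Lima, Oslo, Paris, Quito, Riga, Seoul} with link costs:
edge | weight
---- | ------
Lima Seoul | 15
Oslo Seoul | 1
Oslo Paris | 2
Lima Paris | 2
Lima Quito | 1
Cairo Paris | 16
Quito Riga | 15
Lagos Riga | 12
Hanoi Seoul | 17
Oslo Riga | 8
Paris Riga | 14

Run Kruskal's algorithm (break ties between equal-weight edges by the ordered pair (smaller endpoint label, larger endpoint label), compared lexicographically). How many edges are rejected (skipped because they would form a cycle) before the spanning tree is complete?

3

Kruskal: consider edges lightest-first.
Lima Quito (1): add — endpoints in different components.
Oslo Seoul (1): add — endpoints in different components.
Lima Paris (2): add — endpoints in different components.
Oslo Paris (2): add — endpoints in different components.
Oslo Riga (8): add — endpoints in different components.
Lagos Riga (12): add — endpoints in different components.
Paris Riga (14): skip — Riga and Paris already connected.
Lima Seoul (15): skip — Seoul and Lima already connected.
Quito Riga (15): skip — Riga and Quito already connected.
Cairo Paris (16): add — endpoints in different components.
Hanoi Seoul (17): add — endpoints in different components.
Edges rejected before the tree was complete: 3.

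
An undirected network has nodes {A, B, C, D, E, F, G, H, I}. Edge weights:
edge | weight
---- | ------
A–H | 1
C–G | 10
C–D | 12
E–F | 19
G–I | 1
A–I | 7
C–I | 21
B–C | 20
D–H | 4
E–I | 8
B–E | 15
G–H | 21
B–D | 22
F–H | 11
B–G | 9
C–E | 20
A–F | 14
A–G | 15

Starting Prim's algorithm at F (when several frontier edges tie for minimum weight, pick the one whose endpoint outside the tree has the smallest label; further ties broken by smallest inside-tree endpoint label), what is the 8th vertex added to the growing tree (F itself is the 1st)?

B

Grow the tree from F using Prim:
Step 1: cheapest edge leaving the tree is F–H (11); add H.
Step 2: cheapest edge leaving the tree is A–H (1); add A.
Step 3: cheapest edge leaving the tree is D–H (4); add D.
Step 4: cheapest edge leaving the tree is A–I (7); add I.
Step 5: cheapest edge leaving the tree is G–I (1); add G.
Step 6: cheapest edge leaving the tree is E–I (8); add E.
Step 7: cheapest edge leaving the tree is B–G (9); add B.
Step 8: cheapest edge leaving the tree is C–G (10); add C.
Vertex order: F, H, A, D, I, G, E, B, C. The 8th vertex is B.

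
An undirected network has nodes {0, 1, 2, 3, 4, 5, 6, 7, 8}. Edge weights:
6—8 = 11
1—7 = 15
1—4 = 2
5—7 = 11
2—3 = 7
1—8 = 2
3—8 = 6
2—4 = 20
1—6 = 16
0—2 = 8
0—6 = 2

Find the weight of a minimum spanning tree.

53

Kruskal's algorithm — process edges by increasing weight (ties by edge label):
0—6 (2): add — endpoints in different components.
1—4 (2): add — endpoints in different components.
1—8 (2): add — endpoints in different components.
3—8 (6): add — endpoints in different components.
2—3 (7): add — endpoints in different components.
0—2 (8): add — endpoints in different components.
5—7 (11): add — endpoints in different components.
6—8 (11): skip — 6 and 8 already connected.
1—7 (15): add — endpoints in different components.
MST edges: 0—6, 1—4, 1—8, 3—8, 2—3, 0—2, 5—7, 1—7; total weight 2+2+2+6+7+8+11+15 = 53.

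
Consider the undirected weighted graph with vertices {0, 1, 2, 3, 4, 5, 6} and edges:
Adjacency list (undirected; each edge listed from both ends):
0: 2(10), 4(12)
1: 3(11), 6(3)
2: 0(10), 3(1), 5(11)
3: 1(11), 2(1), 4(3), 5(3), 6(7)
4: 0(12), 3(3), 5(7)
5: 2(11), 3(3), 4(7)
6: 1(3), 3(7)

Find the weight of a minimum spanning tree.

27

Grow the tree from 1 using Prim:
Step 1: frontier [1 6 3, 1 3 11] → take 1 6 (3); add 6.
Step 2: frontier [1 3 11, 3 6 7] → take 3 6 (7); add 3.
Step 3: frontier [2 3 1, 3 4 3, 3 5 3] → take 2 3 (1); add 2.
Step 4: frontier [0 2 10, 2 5 11, 3 4 3, 3 5 3] → take 3 4 (3); add 4.
Step 5: frontier [0 2 10, 2 5 11, 3 5 3, 4 5 7, 0 4 12] → take 3 5 (3); add 5.
Step 6: frontier [0 2 10, 0 4 12] → take 0 2 (10); add 0.
MST edges: 1 6, 3 6, 2 3, 3 4, 3 5, 0 2; total weight 3+7+1+3+3+10 = 27.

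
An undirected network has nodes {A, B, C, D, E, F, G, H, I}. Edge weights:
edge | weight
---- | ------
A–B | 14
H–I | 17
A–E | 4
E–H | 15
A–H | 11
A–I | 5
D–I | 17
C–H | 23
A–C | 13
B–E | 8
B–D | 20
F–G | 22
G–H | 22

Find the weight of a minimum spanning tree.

102

Grow the tree from I using Prim:
Step 1: frontier [A–I 5, D–I 17, H–I 17] → take A–I (5); add A.
Step 2: frontier [A–E 4, A–H 11, A–C 13, A–B 14, D–I 17, H–I 17] → take A–E (4); add E.
Step 3: frontier [A–H 11, A–C 13, A–B 14, B–E 8, E–H 15, D–I 17, H–I 17] → take B–E (8); add B.
Step 4: frontier [A–H 11, A–C 13, B–D 20, E–H 15, D–I 17, H–I 17] → take A–H (11); add H.
Step 5: frontier [A–C 13, B–D 20, G–H 22, C–H 23, D–I 17] → take A–C (13); add C.
Step 6: frontier [B–D 20, G–H 22, D–I 17] → take D–I (17); add D.
Step 7: frontier [G–H 22] → take G–H (22); add G.
Step 8: frontier [F–G 22] → take F–G (22); add F.
MST edges: A–I, A–E, B–E, A–H, A–C, D–I, G–H, F–G; total weight 5+4+8+11+13+17+22+22 = 102.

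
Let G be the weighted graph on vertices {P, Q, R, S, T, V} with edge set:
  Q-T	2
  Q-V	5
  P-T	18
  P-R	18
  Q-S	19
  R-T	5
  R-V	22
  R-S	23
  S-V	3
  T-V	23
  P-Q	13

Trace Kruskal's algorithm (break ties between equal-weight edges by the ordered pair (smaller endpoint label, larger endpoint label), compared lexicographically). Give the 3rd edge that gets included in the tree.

Kruskal: consider edges lightest-first.
Q-T (2): add — endpoints in different components.
S-V (3): add — endpoints in different components.
Q-V (5): add — endpoints in different components.
R-T (5): add — endpoints in different components.
P-Q (13): add — endpoints in different components.
The 3rd edge added is Q-V.

Q-V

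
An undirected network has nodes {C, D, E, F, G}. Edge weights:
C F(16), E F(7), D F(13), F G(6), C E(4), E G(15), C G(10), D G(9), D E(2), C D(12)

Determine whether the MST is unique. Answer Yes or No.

Kruskal's algorithm — process edges by increasing weight (ties by edge label):
D E (2): add — endpoints in different components.
C E (4): add — endpoints in different components.
F G (6): add — endpoints in different components.
E F (7): add — endpoints in different components.
Every non-tree edge has weight strictly greater than the heaviest edge on the tree path between its endpoints, so the MST is unique.

Yes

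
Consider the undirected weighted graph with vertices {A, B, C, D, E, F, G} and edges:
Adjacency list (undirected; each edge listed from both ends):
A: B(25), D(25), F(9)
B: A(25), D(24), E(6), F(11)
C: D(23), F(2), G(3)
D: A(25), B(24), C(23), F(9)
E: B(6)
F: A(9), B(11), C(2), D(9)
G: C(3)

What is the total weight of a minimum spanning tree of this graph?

40

Prim, starting at G.
Step 1: frontier [C–G 3] → take C–G (3); add C.
Step 2: frontier [C–F 2, C–D 23] → take C–F (2); add F.
Step 3: frontier [C–D 23, A–F 9, D–F 9, B–F 11] → take A–F (9); add A.
Step 4: frontier [A–B 25, A–D 25, C–D 23, D–F 9, B–F 11] → take D–F (9); add D.
Step 5: frontier [A–B 25, B–D 24, B–F 11] → take B–F (11); add B.
Step 6: frontier [B–E 6] → take B–E (6); add E.
MST edges: C–G, C–F, A–F, D–F, B–F, B–E; total weight 3+2+9+9+11+6 = 40.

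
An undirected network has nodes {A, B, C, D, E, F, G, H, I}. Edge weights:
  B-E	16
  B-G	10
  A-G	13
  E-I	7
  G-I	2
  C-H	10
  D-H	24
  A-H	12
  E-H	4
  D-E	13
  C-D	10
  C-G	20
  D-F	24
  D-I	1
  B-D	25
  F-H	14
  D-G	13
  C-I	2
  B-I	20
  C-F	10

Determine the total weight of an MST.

48

Grow the tree from A using Prim:
Step 1: cheapest edge leaving the tree is A-H (12); add H.
Step 2: cheapest edge leaving the tree is E-H (4); add E.
Step 3: cheapest edge leaving the tree is E-I (7); add I.
Step 4: cheapest edge leaving the tree is D-I (1); add D.
Step 5: cheapest edge leaving the tree is C-I (2); add C.
Step 6: cheapest edge leaving the tree is G-I (2); add G.
Step 7: cheapest edge leaving the tree is B-G (10); add B.
Step 8: cheapest edge leaving the tree is C-F (10); add F.
MST edges: A-H, E-H, E-I, D-I, C-I, G-I, B-G, C-F; total weight 12+4+7+1+2+2+10+10 = 48.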